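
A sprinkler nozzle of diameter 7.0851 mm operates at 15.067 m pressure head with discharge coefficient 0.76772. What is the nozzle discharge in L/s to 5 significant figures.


Approach: apply the orifice equation, Q = Cd*A*sqrt(2*g*h), A = pi*(d/2)^2.
A = pi*(7.0851e-3/2)^2 = 3.942592e-05 m^2
Q = 0.76772 * 3.942592e-05 * sqrt(2*9.81*15.067) * 1000 = 0.52041 L/s
Therefore the nozzle discharge = 0.52041 L/s.


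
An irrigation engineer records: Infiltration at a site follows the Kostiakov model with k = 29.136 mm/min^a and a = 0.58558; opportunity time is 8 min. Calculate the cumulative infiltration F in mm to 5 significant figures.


Approach: apply the Kostiakov infiltration equation, F = k*t^a.
F = 29.136 * 8^0.58558 = 98.460 mm
Therefore the cumulative infiltration F = 98.460 mm.


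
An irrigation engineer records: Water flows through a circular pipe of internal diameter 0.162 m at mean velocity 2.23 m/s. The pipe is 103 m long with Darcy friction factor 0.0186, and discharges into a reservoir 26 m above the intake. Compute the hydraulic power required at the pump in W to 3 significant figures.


Approach: apply continuity + Darcy-Weisbach + hydraulic power, Q = A*v; hf = f*(L/D)*(v^2/(2g)); H = static + hf; P = rho*g*Q*H.
Step 1 — flow rate (continuity, Q = A*v):
  A = pi*(0.162/2)^2 = 0.020612 m^2
  Q = 0.020612 * 2.23 = 0.045965 m^3/s
Step 2 — friction head loss (Darcy-Weisbach):
  hf = 0.0186 * (103/0.162) * (2.23^2 / (2*9.81))
  hf = 2.9974 m
Step 3 — total head: H = 26 + 2.9974 = 28.997 m
Step 4 — hydraulic power (P = rho*g*Q*H):
  P = 1000 * 9.81 * 0.045965 * 28.997 = 13100 W
Therefore the hydraulic power required at the pump = 13100 W.


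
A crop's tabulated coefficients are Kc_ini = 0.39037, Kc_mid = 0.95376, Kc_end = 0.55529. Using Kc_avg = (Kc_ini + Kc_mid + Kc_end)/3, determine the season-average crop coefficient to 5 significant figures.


Kc_avg = (0.39037 + 0.95376 + 0.55529)/3 = 0.63314
Therefore the season-average crop coefficient = 0.63314.


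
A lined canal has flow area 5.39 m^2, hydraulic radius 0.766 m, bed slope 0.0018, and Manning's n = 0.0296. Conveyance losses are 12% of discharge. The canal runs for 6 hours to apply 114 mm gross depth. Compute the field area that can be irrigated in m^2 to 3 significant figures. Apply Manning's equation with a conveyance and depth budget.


Approach: apply Manning's equation with a conveyance and depth budget, Q = (1/n)*A*R^(2/3)*S^(1/2); Q_field = Q*(1-loss); Area = Q_field*t/(d/1000).
Step 1 — canal discharge (Manning's equation):
  Q = (1/0.0296) * 5.39 * 0.766^(2/3) * 0.0018^(1/2) = 6.4677 m^3/s
Step 2 — delivered flow: Q_field = 6.4677*(1 - 12/100) = 5.6916 m^3/s
Step 3 — volume delivered: V = 5.6916 * 6*3600 = 122940 m^3
Step 4 — area served: A = V / (depth/1000) = 122940 / 0.114 = 1080000 m^2
Therefore the field area that can be irrigated = 1080000 m^2.


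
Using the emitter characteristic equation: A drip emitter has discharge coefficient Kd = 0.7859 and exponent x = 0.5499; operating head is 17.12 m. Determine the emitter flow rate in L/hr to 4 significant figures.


Approach: apply the emitter characteristic equation, q = Kd * h^x.
q = 0.7859 * 17.12^0.5499 = 3.747 L/hr
Therefore the emitter flow rate = 3.747 L/hr.


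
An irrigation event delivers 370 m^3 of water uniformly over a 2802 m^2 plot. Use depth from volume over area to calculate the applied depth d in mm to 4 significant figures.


Approach: apply depth from volume over area, d = (V/A)*1000.
d = (370 / 2802) * 1000 = 132.0 mm
Therefore the applied depth d = 132.0 mm.


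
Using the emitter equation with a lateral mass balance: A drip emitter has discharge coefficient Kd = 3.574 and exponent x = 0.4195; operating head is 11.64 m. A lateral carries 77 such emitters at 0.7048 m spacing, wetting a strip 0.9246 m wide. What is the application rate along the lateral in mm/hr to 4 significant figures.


Approach: apply the emitter equation with a lateral mass balance, q = Kd*h^x; Q = n*q; rate = Q/(n*spacing*width).
Step 1 — single emitter flow (q = Kd*h^x):
  q = 3.574 * 11.64^0.4195 = 10.0074 L/hr
Step 2 — total lateral flow: Q = 77 * 10.0074 = 770.571 L/hr
Step 3 — wetted area: A = 77 * 0.7048 * 0.9246 = 50.1777 m^2
Step 4 — application rate: Q/A = 770.571/50.1777 = 15.36 mm/hr
Therefore the application rate along the lateral = 15.36 mm/hr.


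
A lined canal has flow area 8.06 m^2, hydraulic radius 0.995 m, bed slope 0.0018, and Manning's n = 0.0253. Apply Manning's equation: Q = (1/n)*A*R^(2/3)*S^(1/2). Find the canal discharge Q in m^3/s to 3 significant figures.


Q = (1/0.0253) * 8.06 * 0.995^(2/3) * 0.0018^(1/2) = 13.5 m^3/s
Therefore the canal discharge Q = 13.5 m^3/s.


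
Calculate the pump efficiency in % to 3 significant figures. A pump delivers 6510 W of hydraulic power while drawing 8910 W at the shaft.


Approach: apply the efficiency ratio, eta = (P_out/P_in)*100.
eta = (6510 / 8910) * 100 = 73.1 %
Therefore the pump efficiency = 73.1 %.


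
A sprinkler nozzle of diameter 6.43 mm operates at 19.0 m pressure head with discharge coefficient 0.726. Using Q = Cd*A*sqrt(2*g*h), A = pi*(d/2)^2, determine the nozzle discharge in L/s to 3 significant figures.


A = pi*(6.43e-3/2)^2 = 3.2472e-05 m^2
Q = 0.726 * 3.2472e-05 * sqrt(2*9.81*19.0) * 1000 = 0.455 L/s
Therefore the nozzle discharge = 0.455 L/s.


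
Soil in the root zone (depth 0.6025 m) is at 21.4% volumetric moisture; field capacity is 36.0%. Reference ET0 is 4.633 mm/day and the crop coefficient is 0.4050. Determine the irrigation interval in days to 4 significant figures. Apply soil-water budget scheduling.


Approach: apply soil-water budget scheduling, SMD = (FC-theta)/100*depth*1000; ETc = ET0*Kc; interval = SMD/ETc.
Step 1 — soil moisture deficit:
  SMD = (36.0 - 21.4)/100 * 0.6025 * 1000 = 87.9650 mm
Step 2 — daily crop ET (ETc = ET0*Kc):
  ETc = 4.633 * 0.4050 = 1.87637 mm/day
Step 3 — irrigation interval (SMD/ETc):
  interval = 87.9650 / 1.87637 = 46.88 days
Therefore the irrigation interval = 46.88 days.


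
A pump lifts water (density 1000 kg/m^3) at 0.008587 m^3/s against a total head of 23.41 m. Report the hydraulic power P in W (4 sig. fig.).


Approach: apply the hydraulic power relation, P = rho*g*Q*H.
P = 1000 * 9.81 * 0.008587 * 23.41 = 1972 W
Therefore the hydraulic power P = 1972 W.


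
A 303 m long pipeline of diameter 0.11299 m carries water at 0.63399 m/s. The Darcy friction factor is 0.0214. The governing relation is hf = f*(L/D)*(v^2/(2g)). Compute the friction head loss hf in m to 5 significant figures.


hf = 0.0214 * (303/0.11299) * (0.63399^2 / (2*9.81))
hf = 1.1757 m
Therefore the friction head loss hf = 1.1757 m.


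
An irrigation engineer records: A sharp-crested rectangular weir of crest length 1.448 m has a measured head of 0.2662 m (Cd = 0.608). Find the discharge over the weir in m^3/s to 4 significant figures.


Approach: apply the rectangular weir equation, Q = (2/3)*Cd*L*sqrt(2g)*H^1.5.
Q = (2/3)*0.608*1.448*sqrt(2*9.81)*0.2662^1.5 = 0.3571 m^3/s
Therefore the discharge over the weir = 0.3571 m^3/s.


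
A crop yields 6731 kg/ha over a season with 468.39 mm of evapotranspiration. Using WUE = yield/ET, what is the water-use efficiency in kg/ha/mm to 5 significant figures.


WUE = 6731 / 468.39 = 14.371 kg/ha/mm
Therefore the water-use efficiency = 14.371 kg/ha/mm.


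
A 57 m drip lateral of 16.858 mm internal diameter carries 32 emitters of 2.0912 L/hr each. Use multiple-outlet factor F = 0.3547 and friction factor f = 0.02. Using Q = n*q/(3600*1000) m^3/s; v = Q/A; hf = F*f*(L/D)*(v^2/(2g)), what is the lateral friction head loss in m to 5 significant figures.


Q = 32*2.0912/(3600*1000) = 1.858844e-05 m^3/s
A = pi*(16.858e-3/2)^2 = 2.232040e-04 m^2, so v = Q/A = 0.08328007 m/s
hf = 0.3547*0.02*(57/0.016858)*(0.08328007^2/(2*9.81)) = 0.0084790 m
Therefore the lateral friction head loss = 0.0084790 m.


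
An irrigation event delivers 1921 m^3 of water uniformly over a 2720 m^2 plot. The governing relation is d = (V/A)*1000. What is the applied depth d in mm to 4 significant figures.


d = (1921 / 2720) * 1000 = 706.2 mm
Therefore the applied depth d = 706.2 mm.


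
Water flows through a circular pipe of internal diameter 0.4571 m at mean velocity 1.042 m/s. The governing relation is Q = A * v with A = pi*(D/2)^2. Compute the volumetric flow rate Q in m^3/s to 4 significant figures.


A = pi*(0.4571/2)^2 = 0.164101 m^2
Q = 0.164101 * 1.042 = 0.1710 m^3/s
Therefore the volumetric flow rate Q = 0.1710 m^3/s.


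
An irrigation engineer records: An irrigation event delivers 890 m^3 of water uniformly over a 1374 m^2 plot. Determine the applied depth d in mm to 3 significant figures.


Approach: apply depth from volume over area, d = (V/A)*1000.
d = (890 / 1374) * 1000 = 648 mm
Therefore the applied depth d = 648 mm.


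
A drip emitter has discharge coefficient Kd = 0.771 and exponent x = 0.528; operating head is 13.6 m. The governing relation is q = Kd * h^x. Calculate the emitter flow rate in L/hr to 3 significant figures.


q = 0.771 * 13.6^0.528 = 3.06 L/hr
Therefore the emitter flow rate = 3.06 L/hr.


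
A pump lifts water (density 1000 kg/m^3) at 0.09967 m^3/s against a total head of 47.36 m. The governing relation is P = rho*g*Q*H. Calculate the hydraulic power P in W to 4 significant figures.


P = 1000 * 9.81 * 0.09967 * 47.36 = 46310 W
Therefore the hydraulic power P = 46310 W.


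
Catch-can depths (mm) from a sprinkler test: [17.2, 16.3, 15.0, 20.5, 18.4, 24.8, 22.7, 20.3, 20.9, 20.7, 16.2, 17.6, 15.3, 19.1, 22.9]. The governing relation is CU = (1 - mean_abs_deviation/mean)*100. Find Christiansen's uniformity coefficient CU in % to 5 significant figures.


mean = 19.19333 mm
mean |d_i - mean| = 2.459556 mm
CU = (1 - 2.459556/19.19333)*100 = 87.185 %
Therefore Christiansen's uniformity coefficient CU = 87.185 %.


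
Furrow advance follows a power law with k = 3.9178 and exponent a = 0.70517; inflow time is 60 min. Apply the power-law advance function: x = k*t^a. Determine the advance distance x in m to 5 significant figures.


x = 3.9178 * 60^0.70517 = 70.298 m
Therefore the advance distance x = 70.298 m.


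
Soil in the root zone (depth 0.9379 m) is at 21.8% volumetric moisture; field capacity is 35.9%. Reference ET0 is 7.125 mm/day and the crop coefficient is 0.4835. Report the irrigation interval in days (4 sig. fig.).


Approach: apply soil-water budget scheduling, SMD = (FC-theta)/100*depth*1000; ETc = ET0*Kc; interval = SMD/ETc.
Step 1 — soil moisture deficit:
  SMD = (35.9 - 21.8)/100 * 0.9379 * 1000 = 132.244 mm
Step 2 — daily crop ET (ETc = ET0*Kc):
  ETc = 7.125 * 0.4835 = 3.44494 mm/day
Step 3 — irrigation interval (SMD/ETc):
  interval = 132.244 / 3.44494 = 38.39 days
Therefore the irrigation interval = 38.39 days.


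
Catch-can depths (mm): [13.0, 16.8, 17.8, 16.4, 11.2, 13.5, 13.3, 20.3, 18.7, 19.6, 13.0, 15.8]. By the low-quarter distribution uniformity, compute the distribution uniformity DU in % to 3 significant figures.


Approach: apply the low-quarter distribution uniformity, DU = (mean of lowest quarter of readings / overall mean)*100.
sorted lowest 3 of 12: [11.2, 13.0, 13.0] -> mean = 12.400 mm
overall mean = 15.783 mm
DU = (12.400/15.783)*100 = 78.6 %
Therefore the distribution uniformity DU = 78.6 %.


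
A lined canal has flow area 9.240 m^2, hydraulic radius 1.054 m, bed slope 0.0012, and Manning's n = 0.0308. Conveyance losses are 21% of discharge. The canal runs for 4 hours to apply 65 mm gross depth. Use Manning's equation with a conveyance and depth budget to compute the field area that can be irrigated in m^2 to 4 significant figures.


Approach: apply Manning's equation with a conveyance and depth budget, Q = (1/n)*A*R^(2/3)*S^(1/2); Q_field = Q*(1-loss); Area = Q_field*t/(d/1000).
Step 1 — canal discharge (Manning's equation):
  Q = (1/0.0308) * 9.240 * 1.054^(2/3) * 0.0012^(1/2) = 10.7631 m^3/s
Step 2 — delivered flow: Q_field = 10.7631*(1 - 21/100) = 8.50288 m^3/s
Step 3 — volume delivered: V = 8.50288 * 4*3600 = 122441 m^3
Step 4 — area served: A = V / (depth/1000) = 122441 / 0.065 = 1884000 m^2
Therefore the field area that can be irrigated = 1884000 m^2.


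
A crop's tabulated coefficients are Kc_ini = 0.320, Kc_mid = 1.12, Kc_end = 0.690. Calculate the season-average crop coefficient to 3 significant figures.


Approach: apply a simple seasonal average, Kc_avg = (Kc_ini + Kc_mid + Kc_end)/3.
Kc_avg = (0.320 + 1.12 + 0.690)/3 = 0.710
Therefore the season-average crop coefficient = 0.710.


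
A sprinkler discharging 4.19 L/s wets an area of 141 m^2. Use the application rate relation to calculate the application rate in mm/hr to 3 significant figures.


Approach: apply the application rate relation, rate = (Q/A)*3600.
rate = (4.19 / 141) * 3600 = 107 mm/hr
Therefore the application rate = 107 mm/hr.


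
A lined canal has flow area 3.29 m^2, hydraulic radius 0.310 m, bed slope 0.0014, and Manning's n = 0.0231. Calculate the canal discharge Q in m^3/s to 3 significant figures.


Approach: apply Manning's equation, Q = (1/n)*A*R^(2/3)*S^(1/2).
Q = (1/0.0231) * 3.29 * 0.310^(2/3) * 0.0014^(1/2) = 2.44 m^3/s
Therefore the canal discharge Q = 2.44 m^3/s.


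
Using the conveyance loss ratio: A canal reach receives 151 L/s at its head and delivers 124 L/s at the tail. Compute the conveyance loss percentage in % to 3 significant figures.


Approach: apply the conveyance loss ratio, loss% = ((Q_head - Q_tail)/Q_head)*100.
loss = ((151 - 124)/151)*100 = 17.9 %
Therefore the conveyance loss percentage = 17.9 %.


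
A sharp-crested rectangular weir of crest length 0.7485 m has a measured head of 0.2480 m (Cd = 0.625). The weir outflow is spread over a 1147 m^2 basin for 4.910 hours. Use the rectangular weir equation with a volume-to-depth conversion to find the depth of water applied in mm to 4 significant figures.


Approach: apply the rectangular weir equation with a volume-to-depth conversion, Q = (2/3)*Cd*L*sqrt(2g)*H^1.5; d = Q*t/A * 1000.
Step 1 — weir discharge:
  Q = (2/3)*0.625*0.7485*sqrt(2*9.81)*0.2480^1.5 = 0.170611 m^3/s
Step 2 — volume: V = 0.170611 * 4.910*3600 = 3015.72 m^3
Step 3 — depth: d = V/A * 1000 = 3015.72/1147 * 1000 = 2629 mm
Therefore the depth of water applied = 2629 mm.


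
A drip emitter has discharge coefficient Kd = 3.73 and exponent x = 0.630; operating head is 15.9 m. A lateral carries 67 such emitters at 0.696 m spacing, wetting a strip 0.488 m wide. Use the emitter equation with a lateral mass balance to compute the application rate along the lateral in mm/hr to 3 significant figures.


Approach: apply the emitter equation with a lateral mass balance, q = Kd*h^x; Q = n*q; rate = Q/(n*spacing*width).
Step 1 — single emitter flow (q = Kd*h^x):
  q = 3.73 * 15.9^0.630 = 21.310 L/hr
Step 2 — total lateral flow: Q = 67 * 21.310 = 1427.8 L/hr
Step 3 — wetted area: A = 67 * 0.696 * 0.488 = 22.756 m^2
Step 4 — application rate: Q/A = 1427.8/22.756 = 62.7 mm/hr
Therefore the application rate along the lateral = 62.7 mm/hr.


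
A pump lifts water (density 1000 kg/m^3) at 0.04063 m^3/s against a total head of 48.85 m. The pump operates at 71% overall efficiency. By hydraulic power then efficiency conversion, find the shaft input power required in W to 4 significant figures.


Approach: apply hydraulic power then efficiency conversion, P = rho*g*Q*H; P_in = P/eta.
Step 1 — hydraulic power (P = rho*g*Q*H):
  P = 1000 * 9.81 * 0.04063 * 48.85 = 19470.6 W
Step 2 — input power: P_in = P/eta = 19470.6 / 0.71 = 27420 W
Therefore the shaft input power required = 27420 W.


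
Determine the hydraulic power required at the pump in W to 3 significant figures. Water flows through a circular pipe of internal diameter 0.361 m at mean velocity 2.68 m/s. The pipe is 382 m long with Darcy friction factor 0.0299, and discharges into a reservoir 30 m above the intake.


Approach: apply continuity + Darcy-Weisbach + hydraulic power, Q = A*v; hf = f*(L/D)*(v^2/(2g)); H = static + hf; P = rho*g*Q*H.
Step 1 — flow rate (continuity, Q = A*v):
  A = pi*(0.361/2)^2 = 0.10235 m^2
  Q = 0.10235 * 2.68 = 0.27431 m^3/s
Step 2 — friction head loss (Darcy-Weisbach):
  hf = 0.0299 * (382/0.361) * (2.68^2 / (2*9.81))
  hf = 11.582 m
Step 3 — total head: H = 30 + 11.582 = 41.582 m
Step 4 — hydraulic power (P = rho*g*Q*H):
  P = 1000 * 9.81 * 0.27431 * 41.582 = 112000 W
Therefore the hydraulic power required at the pump = 112000 W.


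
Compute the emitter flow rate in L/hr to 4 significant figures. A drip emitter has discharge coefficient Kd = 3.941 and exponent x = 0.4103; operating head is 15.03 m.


Approach: apply the emitter characteristic equation, q = Kd * h^x.
q = 3.941 * 15.03^0.4103 = 11.98 L/hr
Therefore the emitter flow rate = 11.98 L/hr.


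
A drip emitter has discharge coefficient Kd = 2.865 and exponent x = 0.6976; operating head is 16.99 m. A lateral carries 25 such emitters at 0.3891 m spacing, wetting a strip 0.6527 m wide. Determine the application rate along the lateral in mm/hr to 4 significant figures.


Approach: apply the emitter equation with a lateral mass balance, q = Kd*h^x; Q = n*q; rate = Q/(n*spacing*width).
Step 1 — single emitter flow (q = Kd*h^x):
  q = 2.865 * 16.99^0.6976 = 20.6684 L/hr
Step 2 — total lateral flow: Q = 25 * 20.6684 = 516.711 L/hr
Step 3 — wetted area: A = 25 * 0.3891 * 0.6527 = 6.34914 m^2
Step 4 — application rate: Q/A = 516.711/6.34914 = 81.38 mm/hr
Therefore the application rate along the lateral = 81.38 mm/hr.


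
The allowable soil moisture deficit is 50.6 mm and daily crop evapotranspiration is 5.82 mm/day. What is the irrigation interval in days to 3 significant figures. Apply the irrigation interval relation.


Approach: apply the irrigation interval relation, interval = SMD / ETc.
interval = 50.6 / 5.82 = 8.69 days
Therefore the irrigation interval = 8.69 days.


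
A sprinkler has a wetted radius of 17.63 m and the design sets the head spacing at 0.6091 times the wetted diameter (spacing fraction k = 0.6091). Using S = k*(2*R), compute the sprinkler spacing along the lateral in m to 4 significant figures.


S = 0.6091 * (2 * 17.63) = 21.48 m
Therefore the sprinkler spacing along the lateral = 21.48 m.


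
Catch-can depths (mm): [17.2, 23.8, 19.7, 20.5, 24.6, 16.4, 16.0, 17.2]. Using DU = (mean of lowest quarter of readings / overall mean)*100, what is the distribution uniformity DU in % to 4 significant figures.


sorted lowest 2 of 8: [16.0, 16.4] -> mean = 16.2000 mm
overall mean = 19.4250 mm
DU = (16.2000/19.4250)*100 = 83.40 %
Therefore the distribution uniformity DU = 83.40 %.


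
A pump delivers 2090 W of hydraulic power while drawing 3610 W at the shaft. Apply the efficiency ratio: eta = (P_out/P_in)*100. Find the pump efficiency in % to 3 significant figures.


eta = (2090 / 3610) * 100 = 57.9 %
Therefore the pump efficiency = 57.9 %.


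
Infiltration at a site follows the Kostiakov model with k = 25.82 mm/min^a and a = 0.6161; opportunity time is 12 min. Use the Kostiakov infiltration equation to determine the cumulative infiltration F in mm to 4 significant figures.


Approach: apply the Kostiakov infiltration equation, F = k*t^a.
F = 25.82 * 12^0.6161 = 119.4 mm
Therefore the cumulative infiltration F = 119.4 mm.


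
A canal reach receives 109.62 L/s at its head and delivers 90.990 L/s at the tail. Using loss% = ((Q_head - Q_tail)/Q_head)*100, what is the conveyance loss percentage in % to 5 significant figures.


loss = ((109.62 - 90.990)/109.62)*100 = 16.995 %
Therefore the conveyance loss percentage = 16.995 %.


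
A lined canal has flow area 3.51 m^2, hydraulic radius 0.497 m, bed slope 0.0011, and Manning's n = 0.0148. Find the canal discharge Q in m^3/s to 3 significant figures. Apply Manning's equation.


Approach: apply Manning's equation, Q = (1/n)*A*R^(2/3)*S^(1/2).
Q = (1/0.0148) * 3.51 * 0.497^(2/3) * 0.0011^(1/2) = 4.94 m^3/s
Therefore the canal discharge Q = 4.94 m^3/s.


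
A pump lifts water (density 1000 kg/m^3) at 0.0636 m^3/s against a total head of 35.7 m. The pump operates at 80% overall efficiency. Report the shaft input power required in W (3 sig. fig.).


Approach: apply hydraulic power then efficiency conversion, P = rho*g*Q*H; P_in = P/eta.
Step 1 — hydraulic power (P = rho*g*Q*H):
  P = 1000 * 9.81 * 0.0636 * 35.7 = 22274 W
Step 2 — input power: P_in = P/eta = 22274 / 0.8 = 27800 W
Therefore the shaft input power required = 27800 W.


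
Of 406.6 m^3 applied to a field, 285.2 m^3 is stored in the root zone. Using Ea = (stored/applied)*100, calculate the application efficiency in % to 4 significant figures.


Ea = (285.2/406.6)*100 = 70.14 %
Therefore the application efficiency = 70.14 %.


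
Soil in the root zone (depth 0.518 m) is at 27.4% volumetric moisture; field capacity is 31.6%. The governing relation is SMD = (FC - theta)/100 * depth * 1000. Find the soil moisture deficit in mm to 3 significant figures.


SMD = (31.6 - 27.4)/100 * 0.518 * 1000 = 21.8 mm
Therefore the soil moisture deficit = 21.8 mm.


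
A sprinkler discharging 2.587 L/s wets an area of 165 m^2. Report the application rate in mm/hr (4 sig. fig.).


Approach: apply the application rate relation, rate = (Q/A)*3600.
rate = (2.587 / 165) * 3600 = 56.44 mm/hr
Therefore the application rate = 56.44 mm/hr.


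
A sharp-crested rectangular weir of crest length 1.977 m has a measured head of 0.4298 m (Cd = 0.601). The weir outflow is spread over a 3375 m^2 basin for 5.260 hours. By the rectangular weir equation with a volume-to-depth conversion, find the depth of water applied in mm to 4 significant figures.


Approach: apply the rectangular weir equation with a volume-to-depth conversion, Q = (2/3)*Cd*L*sqrt(2g)*H^1.5; d = Q*t/A * 1000.
Step 1 — weir discharge:
  Q = (2/3)*0.601*1.977*sqrt(2*9.81)*0.4298^1.5 = 0.988642 m^3/s
Step 2 — volume: V = 0.988642 * 5.260*3600 = 18720.9 m^3
Step 3 — depth: d = V/A * 1000 = 18720.9/3375 * 1000 = 5547 mm
Therefore the depth of water applied = 5547 mm.


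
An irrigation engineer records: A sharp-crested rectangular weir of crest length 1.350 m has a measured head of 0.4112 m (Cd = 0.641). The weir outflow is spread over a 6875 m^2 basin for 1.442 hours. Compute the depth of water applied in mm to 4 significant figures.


Approach: apply the rectangular weir equation with a volume-to-depth conversion, Q = (2/3)*Cd*L*sqrt(2g)*H^1.5; d = Q*t/A * 1000.
Step 1 — weir discharge:
  Q = (2/3)*0.641*1.350*sqrt(2*9.81)*0.4112^1.5 = 0.673798 m^3/s
Step 2 — volume: V = 0.673798 * 1.442*3600 = 3497.82 m^3
Step 3 — depth: d = V/A * 1000 = 3497.82/6875 * 1000 = 508.8 mm
Therefore the depth of water applied = 508.8 mm.


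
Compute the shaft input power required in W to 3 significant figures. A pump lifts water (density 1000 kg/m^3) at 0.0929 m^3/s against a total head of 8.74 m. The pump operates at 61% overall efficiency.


Approach: apply hydraulic power then efficiency conversion, P = rho*g*Q*H; P_in = P/eta.
Step 1 — hydraulic power (P = rho*g*Q*H):
  P = 1000 * 9.81 * 0.0929 * 8.74 = 7965.2 W
Step 2 — input power: P_in = P/eta = 7965.2 / 0.61 = 13100 W
Therefore the shaft input power required = 13100 W.


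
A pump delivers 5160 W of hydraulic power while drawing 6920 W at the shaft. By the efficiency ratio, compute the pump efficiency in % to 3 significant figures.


Approach: apply the efficiency ratio, eta = (P_out/P_in)*100.
eta = (5160 / 6920) * 100 = 74.6 %
Therefore the pump efficiency = 74.6 %.


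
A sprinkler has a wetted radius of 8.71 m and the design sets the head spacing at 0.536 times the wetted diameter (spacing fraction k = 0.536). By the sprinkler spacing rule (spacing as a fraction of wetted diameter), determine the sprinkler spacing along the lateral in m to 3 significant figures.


Approach: apply the sprinkler spacing rule (spacing as a fraction of wetted diameter), S = k*(2*R).
S = 0.536 * (2 * 8.71) = 9.34 m
Therefore the sprinkler spacing along the lateral = 9.34 m.


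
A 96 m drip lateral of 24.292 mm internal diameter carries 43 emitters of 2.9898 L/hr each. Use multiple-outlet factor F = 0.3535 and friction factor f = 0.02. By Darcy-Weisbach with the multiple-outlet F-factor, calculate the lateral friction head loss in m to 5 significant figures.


Approach: apply Darcy-Weisbach with the multiple-outlet F-factor, Q = n*q/(3600*1000) m^3/s; v = Q/A; hf = F*f*(L/D)*(v^2/(2g)).
Q = 43*2.9898/(3600*1000) = 3.571150e-05 m^3/s
A = pi*(24.292e-3/2)^2 = 4.634644e-04 m^2, so v = Q/A = 0.07705338 m/s
hf = 0.3535*0.02*(96/0.024292)*(0.07705338^2/(2*9.81)) = 0.0084550 m
Therefore the lateral friction head loss = 0.0084550 m.


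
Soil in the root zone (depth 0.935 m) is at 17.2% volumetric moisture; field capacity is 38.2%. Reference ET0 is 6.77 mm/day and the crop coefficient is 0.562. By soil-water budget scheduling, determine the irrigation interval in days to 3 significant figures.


Approach: apply soil-water budget scheduling, SMD = (FC-theta)/100*depth*1000; ETc = ET0*Kc; interval = SMD/ETc.
Step 1 — soil moisture deficit:
  SMD = (38.2 - 17.2)/100 * 0.935 * 1000 = 196.35 mm
Step 2 — daily crop ET (ETc = ET0*Kc):
  ETc = 6.77 * 0.562 = 3.8047 mm/day
Step 3 — irrigation interval (SMD/ETc):
  interval = 196.35 / 3.8047 = 51.6 days
Therefore the irrigation interval = 51.6 days.


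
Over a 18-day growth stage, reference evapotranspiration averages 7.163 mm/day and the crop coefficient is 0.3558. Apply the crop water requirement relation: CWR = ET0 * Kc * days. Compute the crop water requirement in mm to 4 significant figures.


CWR = 7.163 * 0.3558 * 18 = 45.87 mm
Therefore the crop water requirement = 45.87 mm.


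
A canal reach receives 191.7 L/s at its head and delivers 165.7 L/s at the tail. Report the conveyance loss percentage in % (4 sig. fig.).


Approach: apply the conveyance loss ratio, loss% = ((Q_head - Q_tail)/Q_head)*100.
loss = ((191.7 - 165.7)/191.7)*100 = 13.56 %
Therefore the conveyance loss percentage = 13.56 %.


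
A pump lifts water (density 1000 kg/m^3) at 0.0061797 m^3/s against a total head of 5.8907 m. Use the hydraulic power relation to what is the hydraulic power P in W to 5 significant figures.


Approach: apply the hydraulic power relation, P = rho*g*Q*H.
P = 1000 * 9.81 * 0.0061797 * 5.8907 = 357.11 W
Therefore the hydraulic power P = 357.11 W.


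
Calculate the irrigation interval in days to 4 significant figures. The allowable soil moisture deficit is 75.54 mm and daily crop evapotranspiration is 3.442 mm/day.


Approach: apply the irrigation interval relation, interval = SMD / ETc.
interval = 75.54 / 3.442 = 21.95 days
Therefore the irrigation interval = 21.95 days.


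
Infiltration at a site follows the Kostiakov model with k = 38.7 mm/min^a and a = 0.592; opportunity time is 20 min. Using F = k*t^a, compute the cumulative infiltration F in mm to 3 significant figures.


F = 38.7 * 20^0.592 = 228 mm
Therefore the cumulative infiltration F = 228 mm.


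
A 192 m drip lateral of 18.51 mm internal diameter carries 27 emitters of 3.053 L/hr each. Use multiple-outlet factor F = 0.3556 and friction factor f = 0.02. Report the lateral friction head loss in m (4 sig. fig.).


Approach: apply Darcy-Weisbach with the multiple-outlet F-factor, Q = n*q/(3600*1000) m^3/s; v = Q/A; hf = F*f*(L/D)*(v^2/(2g)).
Q = 27*3.053/(3600*1000) = 2.28975e-05 m^3/s
A = pi*(18.51e-3/2)^2 = 2.69093e-04 m^2, so v = Q/A = 0.0850913 m/s
hf = 0.3556*0.02*(192/0.01851)*(0.0850913^2/(2*9.81)) = 0.02722 m
Therefore the lateral friction head loss = 0.02722 m.


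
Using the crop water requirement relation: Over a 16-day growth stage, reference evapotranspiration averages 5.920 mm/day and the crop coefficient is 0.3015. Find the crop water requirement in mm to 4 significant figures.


Approach: apply the crop water requirement relation, CWR = ET0 * Kc * days.
CWR = 5.920 * 0.3015 * 16 = 28.56 mm
Therefore the crop water requirement = 28.56 mm.


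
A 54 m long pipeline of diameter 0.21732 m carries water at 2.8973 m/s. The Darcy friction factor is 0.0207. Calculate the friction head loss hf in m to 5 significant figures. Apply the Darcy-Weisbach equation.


Approach: apply the Darcy-Weisbach equation, hf = f*(L/D)*(v^2/(2g)).
hf = 0.0207 * (54/0.21732) * (2.8973^2 / (2*9.81))
hf = 2.2007 m
Therefore the friction head loss hf = 2.2007 m.


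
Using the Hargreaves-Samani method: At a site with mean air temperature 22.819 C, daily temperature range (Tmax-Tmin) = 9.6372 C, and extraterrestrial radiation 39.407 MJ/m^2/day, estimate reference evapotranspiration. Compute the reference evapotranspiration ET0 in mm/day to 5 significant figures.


Approach: apply the Hargreaves-Samani method, ET0 = 0.0023*(Tmean+17.8)*sqrt(Tmax-Tmin)*0.408*Ra.
ET0 = 0.0023*(22.819+17.8)*sqrt(9.6372)*0.408*39.407 = 4.6630 mm/day
Therefore the reference evapotranspiration ET0 = 4.6630 mm/day.


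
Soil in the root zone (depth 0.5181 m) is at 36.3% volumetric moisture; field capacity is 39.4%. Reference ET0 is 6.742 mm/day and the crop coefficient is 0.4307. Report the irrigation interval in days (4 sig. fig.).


Approach: apply soil-water budget scheduling, SMD = (FC-theta)/100*depth*1000; ETc = ET0*Kc; interval = SMD/ETc.
Step 1 — soil moisture deficit:
  SMD = (39.4 - 36.3)/100 * 0.5181 * 1000 = 16.0611 mm
Step 2 — daily crop ET (ETc = ET0*Kc):
  ETc = 6.742 * 0.4307 = 2.90378 mm/day
Step 3 — irrigation interval (SMD/ETc):
  interval = 16.0611 / 2.90378 = 5.531 days
Therefore the irrigation interval = 5.531 days.


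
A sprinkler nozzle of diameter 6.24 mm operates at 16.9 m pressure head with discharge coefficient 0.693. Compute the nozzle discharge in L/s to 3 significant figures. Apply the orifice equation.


Approach: apply the orifice equation, Q = Cd*A*sqrt(2*g*h), A = pi*(d/2)^2.
A = pi*(6.24e-3/2)^2 = 3.0582e-05 m^2
Q = 0.693 * 3.0582e-05 * sqrt(2*9.81*16.9) * 1000 = 0.386 L/s
Therefore the nozzle discharge = 0.386 L/s.


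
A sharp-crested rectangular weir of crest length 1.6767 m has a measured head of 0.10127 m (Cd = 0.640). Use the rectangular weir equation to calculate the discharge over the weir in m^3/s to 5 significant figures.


Approach: apply the rectangular weir equation, Q = (2/3)*Cd*L*sqrt(2g)*H^1.5.
Q = (2/3)*0.640*1.6767*sqrt(2*9.81)*0.10127^1.5 = 0.10212 m^3/s
Therefore the discharge over the weir = 0.10212 m^3/s.


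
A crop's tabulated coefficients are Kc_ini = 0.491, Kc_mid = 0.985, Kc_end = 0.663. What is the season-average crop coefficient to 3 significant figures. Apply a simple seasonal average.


Approach: apply a simple seasonal average, Kc_avg = (Kc_ini + Kc_mid + Kc_end)/3.
Kc_avg = (0.491 + 0.985 + 0.663)/3 = 0.713
Therefore the season-average crop coefficient = 0.713.


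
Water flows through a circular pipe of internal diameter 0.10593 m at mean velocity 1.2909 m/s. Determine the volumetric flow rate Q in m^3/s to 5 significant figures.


Approach: apply the continuity equation for pipe flow, Q = A * v with A = pi*(D/2)^2.
A = pi*(0.10593/2)^2 = 0.008813082 m^2
Q = 0.008813082 * 1.2909 = 0.011377 m^3/s
Therefore the volumetric flow rate Q = 0.011377 m^3/s.


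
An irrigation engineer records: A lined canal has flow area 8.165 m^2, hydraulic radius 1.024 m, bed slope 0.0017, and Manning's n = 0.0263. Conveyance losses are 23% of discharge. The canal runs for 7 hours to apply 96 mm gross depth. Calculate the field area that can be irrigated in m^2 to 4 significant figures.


Approach: apply Manning's equation with a conveyance and depth budget, Q = (1/n)*A*R^(2/3)*S^(1/2); Q_field = Q*(1-loss); Area = Q_field*t/(d/1000).
Step 1 — canal discharge (Manning's equation):
  Q = (1/0.0263) * 8.165 * 1.024^(2/3) * 0.0017^(1/2) = 13.0044 m^3/s
Step 2 — delivered flow: Q_field = 13.0044*(1 - 23/100) = 10.0134 m^3/s
Step 3 — volume delivered: V = 10.0134 * 7*3600 = 252338 m^3
Step 4 — area served: A = V / (depth/1000) = 252338 / 0.096 = 2629000 m^2
Therefore the field area that can be irrigated = 2629000 m^2.


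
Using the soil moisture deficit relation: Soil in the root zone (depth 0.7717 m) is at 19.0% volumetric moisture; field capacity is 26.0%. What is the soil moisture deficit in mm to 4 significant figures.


Approach: apply the soil moisture deficit relation, SMD = (FC - theta)/100 * depth * 1000.
SMD = (26.0 - 19.0)/100 * 0.7717 * 1000 = 54.02 mm
Therefore the soil moisture deficit = 54.02 mm.


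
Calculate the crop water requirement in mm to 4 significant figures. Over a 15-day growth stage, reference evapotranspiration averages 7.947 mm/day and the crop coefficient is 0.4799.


Approach: apply the crop water requirement relation, CWR = ET0 * Kc * days.
CWR = 7.947 * 0.4799 * 15 = 57.21 mm
Therefore the crop water requirement = 57.21 mm.


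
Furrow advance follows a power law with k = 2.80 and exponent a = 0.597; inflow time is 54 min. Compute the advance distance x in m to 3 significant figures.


Approach: apply the power-law advance function, x = k*t^a.
x = 2.80 * 54^0.597 = 30.3 m
Therefore the advance distance x = 30.3 m.


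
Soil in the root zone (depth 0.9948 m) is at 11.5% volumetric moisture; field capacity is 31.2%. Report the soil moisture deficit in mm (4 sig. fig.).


Approach: apply the soil moisture deficit relation, SMD = (FC - theta)/100 * depth * 1000.
SMD = (31.2 - 11.5)/100 * 0.9948 * 1000 = 196.0 mm
Therefore the soil moisture deficit = 196.0 mm.


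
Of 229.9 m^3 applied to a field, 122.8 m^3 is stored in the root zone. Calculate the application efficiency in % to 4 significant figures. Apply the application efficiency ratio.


Approach: apply the application efficiency ratio, Ea = (stored/applied)*100.
Ea = (122.8/229.9)*100 = 53.41 %
Therefore the application efficiency = 53.41 %.


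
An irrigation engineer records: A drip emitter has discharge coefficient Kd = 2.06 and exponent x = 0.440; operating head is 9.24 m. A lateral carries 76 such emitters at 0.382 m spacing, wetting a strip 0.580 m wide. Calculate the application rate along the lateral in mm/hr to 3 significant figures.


Approach: apply the emitter equation with a lateral mass balance, q = Kd*h^x; Q = n*q; rate = Q/(n*spacing*width).
Step 1 — single emitter flow (q = Kd*h^x):
  q = 2.06 * 9.24^0.440 = 5.4798 L/hr
Step 2 — total lateral flow: Q = 76 * 5.4798 = 416.46 L/hr
Step 3 — wetted area: A = 76 * 0.382 * 0.580 = 16.839 m^2
Step 4 — application rate: Q/A = 416.46/16.839 = 24.7 mm/hr
Therefore the application rate along the lateral = 24.7 mm/hr.


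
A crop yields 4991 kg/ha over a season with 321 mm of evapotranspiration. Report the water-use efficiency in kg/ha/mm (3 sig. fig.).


Approach: apply the water-use efficiency ratio, WUE = yield/ET.
WUE = 4991 / 321 = 15.5 kg/ha/mm
Therefore the water-use efficiency = 15.5 kg/ha/mm.


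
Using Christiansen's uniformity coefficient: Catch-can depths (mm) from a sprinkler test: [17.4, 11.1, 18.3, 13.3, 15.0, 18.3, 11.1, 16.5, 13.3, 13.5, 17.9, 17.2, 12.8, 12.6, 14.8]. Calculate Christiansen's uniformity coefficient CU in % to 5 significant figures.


Approach: apply Christiansen's uniformity coefficient, CU = (1 - mean_abs_deviation/mean)*100.
mean = 14.87333 mm
mean |d_i - mean| = 2.198222 mm
CU = (1 - 2.198222/14.87333)*100 = 85.220 %
Therefore Christiansen's uniformity coefficient CU = 85.220 %.


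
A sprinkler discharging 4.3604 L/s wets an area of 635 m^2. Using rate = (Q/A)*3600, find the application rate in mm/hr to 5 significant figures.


rate = (4.3604 / 635) * 3600 = 24.720 mm/hr
Therefore the application rate = 24.720 mm/hr.


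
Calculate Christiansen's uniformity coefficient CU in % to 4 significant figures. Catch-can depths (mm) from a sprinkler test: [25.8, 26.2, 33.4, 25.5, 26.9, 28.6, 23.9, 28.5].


Approach: apply Christiansen's uniformity coefficient, CU = (1 - mean_abs_deviation/mean)*100.
mean = 27.3500 mm
mean |d_i - mean| = 2.11250 mm
CU = (1 - 2.11250/27.3500)*100 = 92.28 %
Therefore Christiansen's uniformity coefficient CU = 92.28 %.


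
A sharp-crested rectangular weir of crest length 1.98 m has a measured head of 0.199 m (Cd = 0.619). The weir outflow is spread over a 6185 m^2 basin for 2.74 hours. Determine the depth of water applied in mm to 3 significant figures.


Approach: apply the rectangular weir equation with a volume-to-depth conversion, Q = (2/3)*Cd*L*sqrt(2g)*H^1.5; d = Q*t/A * 1000.
Step 1 — weir discharge:
  Q = (2/3)*0.619*1.98*sqrt(2*9.81)*0.199^1.5 = 0.32129 m^3/s
Step 2 — volume: V = 0.32129 * 2.74*3600 = 3169.2 m^3
Step 3 — depth: d = V/A * 1000 = 3169.2/6185 * 1000 = 512 mm
Therefore the depth of water applied = 512 mm.


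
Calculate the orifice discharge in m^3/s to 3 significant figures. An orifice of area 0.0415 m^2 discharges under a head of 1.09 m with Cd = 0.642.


Approach: apply the orifice equation, Q = Cd*A*sqrt(2*g*h).
Q = 0.642 * 0.0415 * sqrt(2*9.81*1.09) = 0.123 m^3/s
Therefore the orifice discharge = 0.123 m^3/s.


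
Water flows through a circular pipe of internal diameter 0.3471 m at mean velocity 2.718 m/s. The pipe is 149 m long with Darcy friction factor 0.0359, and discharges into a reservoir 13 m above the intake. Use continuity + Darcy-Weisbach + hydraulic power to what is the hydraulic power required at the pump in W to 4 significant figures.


Approach: apply continuity + Darcy-Weisbach + hydraulic power, Q = A*v; hf = f*(L/D)*(v^2/(2g)); H = static + hf; P = rho*g*Q*H.
Step 1 — flow rate (continuity, Q = A*v):
  A = pi*(0.3471/2)^2 = 0.0946235 m^2
  Q = 0.0946235 * 2.718 = 0.257187 m^3/s
Step 2 — friction head loss (Darcy-Weisbach):
  hf = 0.0359 * (149/0.3471) * (2.718^2 / (2*9.81))
  hf = 5.80265 m
Step 3 — total head: H = 13 + 5.80265 = 18.8026 m
Step 4 — hydraulic power (P = rho*g*Q*H):
  P = 1000 * 9.81 * 0.257187 * 18.8026 = 47440 W
Therefore the hydraulic power required at the pump = 47440 W.


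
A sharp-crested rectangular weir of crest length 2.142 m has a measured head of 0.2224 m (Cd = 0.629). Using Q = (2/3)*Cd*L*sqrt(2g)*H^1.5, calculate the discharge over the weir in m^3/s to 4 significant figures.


Q = (2/3)*0.629*2.142*sqrt(2*9.81)*0.2224^1.5 = 0.4173 m^3/s
Therefore the discharge over the weir = 0.4173 m^3/s.


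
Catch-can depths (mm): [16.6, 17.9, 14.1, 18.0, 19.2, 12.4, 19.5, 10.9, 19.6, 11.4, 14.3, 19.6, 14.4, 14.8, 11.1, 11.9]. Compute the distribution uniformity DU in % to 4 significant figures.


Approach: apply the low-quarter distribution uniformity, DU = (mean of lowest quarter of readings / overall mean)*100.
sorted lowest 4 of 16: [10.9, 11.1, 11.4, 11.9] -> mean = 11.3250 mm
overall mean = 15.3563 mm
DU = (11.3250/15.3563)*100 = 73.75 %
Therefore the distribution uniformity DU = 73.75 %.


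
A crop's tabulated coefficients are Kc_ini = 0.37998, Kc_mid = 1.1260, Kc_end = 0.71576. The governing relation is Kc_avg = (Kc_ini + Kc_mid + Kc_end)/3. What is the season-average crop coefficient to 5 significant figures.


Kc_avg = (0.37998 + 1.1260 + 0.71576)/3 = 0.74058
Therefore the season-average crop coefficient = 0.74058.


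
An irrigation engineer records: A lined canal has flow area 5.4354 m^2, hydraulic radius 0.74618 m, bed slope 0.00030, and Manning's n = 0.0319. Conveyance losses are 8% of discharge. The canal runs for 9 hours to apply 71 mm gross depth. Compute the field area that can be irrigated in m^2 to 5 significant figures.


Approach: apply Manning's equation with a conveyance and depth budget, Q = (1/n)*A*R^(2/3)*S^(1/2); Q_field = Q*(1-loss); Area = Q_field*t/(d/1000).
Step 1 — canal discharge (Manning's equation):
  Q = (1/0.0319) * 5.4354 * 0.74618^(2/3) * 0.00030^(1/2) = 2.427898 m^3/s
Step 2 — delivered flow: Q_field = 2.427898*(1 - 8/100) = 2.233667 m^3/s
Step 3 — volume delivered: V = 2.233667 * 9*3600 = 72370.80 m^3
Step 4 — area served: A = V / (depth/1000) = 72370.80 / 0.071 = 1019300 m^2
Therefore the field area that can be irrigated = 1019300 m^2.
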